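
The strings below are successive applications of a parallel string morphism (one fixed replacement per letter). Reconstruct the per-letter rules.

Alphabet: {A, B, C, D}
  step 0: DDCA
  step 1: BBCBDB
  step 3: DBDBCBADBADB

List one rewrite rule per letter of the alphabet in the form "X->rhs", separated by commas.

  step 0 ⇒ step 1: DDCA ⇒ B·B·CB·DB
    A ↦ DB
    C ↦ CB
    D ↦ B
    B ↦ A  (constrained at step 1)

A->DB, B->A, C->CB, D->B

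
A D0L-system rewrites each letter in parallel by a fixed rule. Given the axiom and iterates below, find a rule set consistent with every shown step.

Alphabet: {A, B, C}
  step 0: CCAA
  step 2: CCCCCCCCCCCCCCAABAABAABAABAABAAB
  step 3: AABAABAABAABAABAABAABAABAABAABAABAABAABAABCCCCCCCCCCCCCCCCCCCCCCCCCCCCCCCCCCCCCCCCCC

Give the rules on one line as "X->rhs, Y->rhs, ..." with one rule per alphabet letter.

A->CCC, B->C, C->AAB

  step 2 ⇒ step 3: CCCCCCCCCCCCCCAABAABAABAABAABAAB ⇒ AAB·AAB·AAB·AAB·AAB·AAB·AAB·AAB·AAB·AAB·AAB·AAB·AAB·AAB·CCC·CCC·C·CCC·CCC·C·CCC·CCC·C·CCC·CCC·C·CCC·CCC·C·CCC·CCC·C
    A ↦ CCC
    B ↦ C
    C ↦ AAB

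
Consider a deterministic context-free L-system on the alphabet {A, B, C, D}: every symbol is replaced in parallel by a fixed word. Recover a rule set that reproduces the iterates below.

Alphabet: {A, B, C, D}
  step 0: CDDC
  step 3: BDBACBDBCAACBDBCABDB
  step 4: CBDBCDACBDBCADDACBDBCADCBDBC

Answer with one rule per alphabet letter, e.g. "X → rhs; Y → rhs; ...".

  step 3 ⇒ step 4: BDBACBDBCAACBDBCABDB ⇒ C·BDB·C·D·A·C·BDB·C·A·D·D·A·C·BDB·C·A·D·C·BDB·C
    A ↦ D
    B ↦ C
    C ↦ A
    D ↦ BDB

A->D, B->C, C->A, D->BDB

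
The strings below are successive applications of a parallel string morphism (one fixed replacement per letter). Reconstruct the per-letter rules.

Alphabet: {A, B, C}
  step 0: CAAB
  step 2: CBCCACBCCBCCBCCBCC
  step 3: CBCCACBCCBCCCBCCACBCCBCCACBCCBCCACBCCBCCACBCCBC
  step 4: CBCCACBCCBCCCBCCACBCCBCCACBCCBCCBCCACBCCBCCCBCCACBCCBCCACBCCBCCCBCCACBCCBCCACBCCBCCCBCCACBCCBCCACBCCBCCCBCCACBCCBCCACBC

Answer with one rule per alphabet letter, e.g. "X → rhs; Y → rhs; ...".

A->C, B->CA, C->CBC

  step 3 ⇒ step 4: CBCCACBCCBCCCBCCACBCCBCCACBCCBCCACBCCBCCACBCCBC ⇒ CBC·CA·CBC·CBC·C·CBC·CA·CBC·CBC·CA·CBC·CBC·CBC·CA·CBC·CBC·C·CBC·CA·CBC·CBC·CA·CBC·CBC·C·CBC·CA·CBC·CBC·CA·CBC·CBC·C·CBC·CA·CBC·CBC·CA·CBC·CBC·C·CBC·CA·CBC·CBC·CA·CBC
    A ↦ C
    B ↦ CA
    C ↦ CBC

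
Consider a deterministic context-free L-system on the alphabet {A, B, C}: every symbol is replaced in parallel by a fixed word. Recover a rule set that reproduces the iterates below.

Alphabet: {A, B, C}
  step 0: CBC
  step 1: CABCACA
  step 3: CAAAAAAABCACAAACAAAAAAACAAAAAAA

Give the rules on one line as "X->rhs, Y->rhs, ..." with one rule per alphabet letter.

  step 0 ⇒ step 1: CBC ⇒ CA·BCA·CA
    B ↦ BCA
    C ↦ CA
    A ↦ AA  (constrained at step 1)

A->AA, B->BCA, C->CA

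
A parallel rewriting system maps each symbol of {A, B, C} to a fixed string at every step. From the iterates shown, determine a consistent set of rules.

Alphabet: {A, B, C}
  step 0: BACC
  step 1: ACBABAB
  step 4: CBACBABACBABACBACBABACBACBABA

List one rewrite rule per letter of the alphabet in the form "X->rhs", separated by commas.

A->CB, B->A, C->AB

  step 0 ⇒ step 1: BACC ⇒ A·CB·AB·AB
    A ↦ CB
    B ↦ A
    C ↦ AB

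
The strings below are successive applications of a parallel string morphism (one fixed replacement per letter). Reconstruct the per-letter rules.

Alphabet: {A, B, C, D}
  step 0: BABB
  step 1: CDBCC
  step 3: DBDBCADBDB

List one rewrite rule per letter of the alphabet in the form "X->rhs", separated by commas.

A->DB, B->C, C->A, D->DB

  step 0 ⇒ step 1: BABB ⇒ C·DB·C·C
    A ↦ DB
    B ↦ C
    C ↦ A  (constrained at step 1)
    D ↦ DB  (constrained at step 1)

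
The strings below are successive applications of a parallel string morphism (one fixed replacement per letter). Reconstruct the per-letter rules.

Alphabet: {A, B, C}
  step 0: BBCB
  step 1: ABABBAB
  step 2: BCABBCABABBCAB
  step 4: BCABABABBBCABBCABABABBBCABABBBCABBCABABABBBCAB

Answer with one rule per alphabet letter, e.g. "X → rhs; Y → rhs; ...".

  step 1 ⇒ step 2: ABABBAB ⇒ BC·AB·BC·AB·AB·BC·AB
    A ↦ BC
    B ↦ AB
  step 0 ⇒ step 1: BBCB ⇒ AB·AB·B·AB
    C ↦ B

A->BC, B->AB, C->B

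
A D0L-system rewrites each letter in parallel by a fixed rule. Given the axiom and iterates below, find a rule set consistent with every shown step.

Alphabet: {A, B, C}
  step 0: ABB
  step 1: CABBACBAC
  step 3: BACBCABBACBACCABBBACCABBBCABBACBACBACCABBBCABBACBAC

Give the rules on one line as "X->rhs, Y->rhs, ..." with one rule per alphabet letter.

  step 0 ⇒ step 1: ABB ⇒ CAB·BAC·BAC
    A ↦ CAB
    B ↦ BAC
    C ↦ B  (constrained at step 1)

A->CAB, B->BAC, C->B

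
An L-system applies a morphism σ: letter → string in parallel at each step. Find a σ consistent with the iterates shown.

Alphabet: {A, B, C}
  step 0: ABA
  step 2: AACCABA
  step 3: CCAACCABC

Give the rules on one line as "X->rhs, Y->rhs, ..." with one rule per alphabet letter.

A->C, B->CAB, C->A

  step 2 ⇒ step 3: AACCABA ⇒ C·C·A·A·C·CAB·C
    A ↦ C
    B ↦ CAB
    C ↦ A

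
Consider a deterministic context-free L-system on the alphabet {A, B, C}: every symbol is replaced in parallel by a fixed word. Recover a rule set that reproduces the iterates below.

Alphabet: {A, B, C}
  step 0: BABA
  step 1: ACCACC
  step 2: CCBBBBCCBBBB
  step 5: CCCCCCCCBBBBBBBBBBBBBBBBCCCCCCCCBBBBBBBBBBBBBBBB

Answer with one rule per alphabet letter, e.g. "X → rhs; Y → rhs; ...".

  step 1 ⇒ step 2: ACCACC ⇒ CC·BB·BB·CC·BB·BB
    A ↦ CC
    C ↦ BB
  step 0 ⇒ step 1: BABA ⇒ A·CC·A·CC
    B ↦ A

A->CC, B->A, C->BB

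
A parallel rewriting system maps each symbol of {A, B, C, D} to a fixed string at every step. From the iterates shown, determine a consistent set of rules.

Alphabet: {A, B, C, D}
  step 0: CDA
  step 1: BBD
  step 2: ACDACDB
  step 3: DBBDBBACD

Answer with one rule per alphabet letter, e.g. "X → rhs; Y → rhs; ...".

A->D, B->ACD, C->B, D->B

  step 2 ⇒ step 3: ACDACDB ⇒ D·B·B·D·B·B·ACD
    A ↦ D
    B ↦ ACD
    C ↦ B
    D ↦ B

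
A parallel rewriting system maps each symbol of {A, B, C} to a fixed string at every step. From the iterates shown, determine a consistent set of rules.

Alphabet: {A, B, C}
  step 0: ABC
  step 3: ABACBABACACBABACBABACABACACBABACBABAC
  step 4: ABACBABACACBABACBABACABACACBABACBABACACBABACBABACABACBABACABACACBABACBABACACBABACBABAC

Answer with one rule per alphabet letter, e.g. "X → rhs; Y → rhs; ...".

  step 3 ⇒ step 4: ABACBABACACBABACBABACABACACBABACBABAC ⇒ AB·ACB·AB·AC·ACB·AB·ACB·AB·AC·AB·AC·ACB·AB·ACB·AB·AC·ACB·AB·ACB·AB·AC·AB·ACB·AB·AC·AB·AC·ACB·AB·ACB·AB·AC·ACB·AB·ACB·AB·AC
    A ↦ AB
    B ↦ ACB
    C ↦ AC

A->AB, B->ACB, C->AC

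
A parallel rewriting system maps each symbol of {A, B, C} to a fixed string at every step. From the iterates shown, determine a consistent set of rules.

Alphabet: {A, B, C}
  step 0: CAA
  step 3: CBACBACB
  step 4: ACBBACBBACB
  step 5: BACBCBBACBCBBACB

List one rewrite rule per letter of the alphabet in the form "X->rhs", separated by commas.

A->B, B->CB, C->A

  step 4 ⇒ step 5: ACBBACBBACB ⇒ B·A·CB·CB·B·A·CB·CB·B·A·CB
    A ↦ B
    B ↦ CB
    C ↦ A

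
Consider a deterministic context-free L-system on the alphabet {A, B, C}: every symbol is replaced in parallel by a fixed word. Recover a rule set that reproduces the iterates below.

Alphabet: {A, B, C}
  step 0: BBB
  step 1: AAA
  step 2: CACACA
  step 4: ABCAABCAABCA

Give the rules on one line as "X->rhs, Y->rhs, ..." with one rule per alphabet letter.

  step 1 ⇒ step 2: AAA ⇒ CA·CA·CA
    A ↦ CA
  step 0 ⇒ step 1: BBB ⇒ A·A·A
    B ↦ A
    C ↦ B  (constrained at step 2)

A->CA, B->A, C->B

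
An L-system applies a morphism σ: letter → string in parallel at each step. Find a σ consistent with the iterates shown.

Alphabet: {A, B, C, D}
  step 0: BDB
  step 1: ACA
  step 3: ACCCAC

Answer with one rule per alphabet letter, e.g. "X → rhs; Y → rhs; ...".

A->BD, B->A, C->DD, D->C

  step 0 ⇒ step 1: BDB ⇒ A·C·A
    B ↦ A
    D ↦ C
    A ↦ BD  (constrained at step 1)
    C ↦ DD  (constrained at step 1)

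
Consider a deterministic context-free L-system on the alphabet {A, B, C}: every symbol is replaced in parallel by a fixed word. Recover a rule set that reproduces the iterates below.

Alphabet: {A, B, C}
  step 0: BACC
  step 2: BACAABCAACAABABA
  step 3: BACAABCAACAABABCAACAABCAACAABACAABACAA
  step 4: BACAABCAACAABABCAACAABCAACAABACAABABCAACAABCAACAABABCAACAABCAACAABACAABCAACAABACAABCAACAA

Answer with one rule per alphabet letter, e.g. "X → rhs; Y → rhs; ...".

A->CAA, B->BA, C->B

  step 3 ⇒ step 4: BACAABCAACAABABCAACAABCAACAABACAABACAA ⇒ BA·CAA·B·CAA·CAA·BA·B·CAA·CAA·B·CAA·CAA·BA·CAA·BA·B·CAA·CAA·B·CAA·CAA·BA·B·CAA·CAA·B·CAA·CAA·BA·CAA·B·CAA·CAA·BA·CAA·B·CAA·CAA
    A ↦ CAA
    B ↦ BA
    C ↦ B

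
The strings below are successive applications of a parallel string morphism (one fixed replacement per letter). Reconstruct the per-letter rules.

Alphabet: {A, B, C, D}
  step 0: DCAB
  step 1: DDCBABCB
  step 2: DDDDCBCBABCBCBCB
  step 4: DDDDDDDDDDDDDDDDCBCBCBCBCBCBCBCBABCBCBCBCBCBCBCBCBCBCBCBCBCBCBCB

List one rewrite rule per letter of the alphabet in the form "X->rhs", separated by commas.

  step 1 ⇒ step 2: DDCBABCB ⇒ DD·DD·CB·CB·AB·CB·CB·CB
    A ↦ AB
    B ↦ CB
    C ↦ CB
    D ↦ DD

A->AB, B->CB, C->CB, D->DD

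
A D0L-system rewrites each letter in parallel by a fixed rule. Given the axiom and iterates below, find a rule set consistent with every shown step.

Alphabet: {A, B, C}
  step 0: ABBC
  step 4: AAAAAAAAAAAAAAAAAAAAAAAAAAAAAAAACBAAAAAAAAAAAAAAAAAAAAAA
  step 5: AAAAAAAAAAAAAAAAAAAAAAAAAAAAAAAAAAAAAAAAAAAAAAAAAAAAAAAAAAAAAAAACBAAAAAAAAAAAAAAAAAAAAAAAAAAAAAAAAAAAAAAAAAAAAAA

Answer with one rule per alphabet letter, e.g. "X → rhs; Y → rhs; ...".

  step 4 ⇒ step 5: AAAAAAAAAAAAAAAAAAAAAAAAAAAAAAAACBAAAAAAAAAAAAAAAAAAAAAA ⇒ AA·AA·AA·AA·AA·AA·AA·AA·AA·AA·AA·AA·AA·AA·AA·AA·AA·AA·AA·AA·AA·AA·AA·AA·AA·AA·AA·AA·AA·AA·AA·AA·CBA·A·AA·AA·AA·AA·AA·AA·AA·AA·AA·AA·AA·AA·AA·AA·AA·AA·AA·AA·AA·AA·AA·AA
    A ↦ AA
    B ↦ A
    C ↦ CBA

A->AA, B->A, C->CBA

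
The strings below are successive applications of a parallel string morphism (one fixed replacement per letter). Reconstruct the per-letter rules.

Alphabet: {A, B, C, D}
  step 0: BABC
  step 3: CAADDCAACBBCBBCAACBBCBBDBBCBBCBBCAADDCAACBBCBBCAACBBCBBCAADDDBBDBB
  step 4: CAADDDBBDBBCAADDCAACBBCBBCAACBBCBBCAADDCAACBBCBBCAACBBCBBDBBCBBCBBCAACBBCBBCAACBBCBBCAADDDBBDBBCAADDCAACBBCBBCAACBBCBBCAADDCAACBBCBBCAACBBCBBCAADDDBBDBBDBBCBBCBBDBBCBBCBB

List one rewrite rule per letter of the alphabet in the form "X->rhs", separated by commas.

  step 3 ⇒ step 4: CAADDCAACBBCBBCAACBBCBBDBBCBBCBBCAADDCAACBBCBBCAACBBCBBCAADDDBBDBB ⇒ CAA·D·D·DBB·DBB·CAA·D·D·CAA·CBB·CBB·CAA·CBB·CBB·CAA·D·D·CAA·CBB·CBB·CAA·CBB·CBB·DBB·CBB·CBB·CAA·CBB·CBB·CAA·CBB·CBB·CAA·D·D·DBB·DBB·CAA·D·D·CAA·CBB·CBB·CAA·CBB·CBB·CAA·D·D·CAA·CBB·CBB·CAA·CBB·CBB·CAA·D·D·DBB·DBB·DBB·CBB·CBB·DBB·CBB·CBB
    A ↦ D
    B ↦ CBB
    C ↦ CAA
    D ↦ DBB

A->D, B->CBB, C->CAA, D->DBB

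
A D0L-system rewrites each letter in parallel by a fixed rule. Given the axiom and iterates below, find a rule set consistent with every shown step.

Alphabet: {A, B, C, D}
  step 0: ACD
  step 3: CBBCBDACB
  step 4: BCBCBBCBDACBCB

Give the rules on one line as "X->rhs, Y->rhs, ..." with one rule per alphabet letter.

  step 3 ⇒ step 4: CBBCBDACB ⇒ B·CB·CB·B·CB·DA·C·B·CB
    A ↦ C
    B ↦ CB
    C ↦ B
    D ↦ DA

A->C, B->CB, C->B, D->DA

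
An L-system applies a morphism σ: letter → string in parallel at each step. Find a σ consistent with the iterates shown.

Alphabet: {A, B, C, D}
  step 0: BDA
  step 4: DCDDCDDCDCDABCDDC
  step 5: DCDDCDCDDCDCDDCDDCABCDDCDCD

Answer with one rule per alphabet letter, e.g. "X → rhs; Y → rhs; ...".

  step 4 ⇒ step 5: DCDDCDDCDCDABCDDC ⇒ DC·D·DC·DC·D·DC·DC·D·DC·D·DC·AB·C·D·DC·DC·D
    A ↦ AB
    B ↦ C
    C ↦ D
    D ↦ DC

A->AB, B->C, C->D, D->DC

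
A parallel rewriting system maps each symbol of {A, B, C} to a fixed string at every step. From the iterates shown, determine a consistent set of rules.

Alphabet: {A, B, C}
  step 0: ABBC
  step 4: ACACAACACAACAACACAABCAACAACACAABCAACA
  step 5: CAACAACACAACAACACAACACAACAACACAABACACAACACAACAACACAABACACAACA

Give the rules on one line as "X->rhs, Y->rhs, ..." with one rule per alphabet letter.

A->CA, B->AB, C->A

  step 4 ⇒ step 5: ACACAACACAACAACACAABCAACAACACAABCAACA ⇒ CA·A·CA·A·CA·CA·A·CA·A·CA·CA·A·CA·CA·A·CA·A·CA·CA·AB·A·CA·CA·A·CA·CA·A·CA·A·CA·CA·AB·A·CA·CA·A·CA
    A ↦ CA
    B ↦ AB
    C ↦ A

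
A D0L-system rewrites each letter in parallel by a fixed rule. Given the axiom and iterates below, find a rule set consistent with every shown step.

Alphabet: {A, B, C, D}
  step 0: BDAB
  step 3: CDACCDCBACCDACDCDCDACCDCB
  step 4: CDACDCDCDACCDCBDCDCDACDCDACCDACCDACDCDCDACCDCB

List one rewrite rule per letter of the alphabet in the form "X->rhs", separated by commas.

A->D, B->CB, C->CD, D->AC

  step 3 ⇒ step 4: CDACCDCBACCDACDCDCDACCDCB ⇒ CD·AC·D·CD·CD·AC·CD·CB·D·CD·CD·AC·D·CD·AC·CD·AC·CD·AC·D·CD·CD·AC·CD·CB
    A ↦ D
    B ↦ CB
    C ↦ CD
    D ↦ AC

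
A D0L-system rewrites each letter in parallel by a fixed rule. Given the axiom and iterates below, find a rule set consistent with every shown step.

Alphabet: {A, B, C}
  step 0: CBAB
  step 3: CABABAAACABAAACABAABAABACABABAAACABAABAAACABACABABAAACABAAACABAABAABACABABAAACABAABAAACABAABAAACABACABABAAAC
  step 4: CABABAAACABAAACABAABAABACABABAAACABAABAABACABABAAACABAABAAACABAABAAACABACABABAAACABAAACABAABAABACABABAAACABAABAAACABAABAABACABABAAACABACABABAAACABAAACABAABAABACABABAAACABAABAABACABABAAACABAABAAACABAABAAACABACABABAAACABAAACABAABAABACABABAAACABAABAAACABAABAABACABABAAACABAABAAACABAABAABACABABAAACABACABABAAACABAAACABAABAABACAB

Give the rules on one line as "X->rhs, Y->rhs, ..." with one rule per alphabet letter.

  step 3 ⇒ step 4: CABABAAACABAAACABAABAABACABABAAACABAABAAACABACABABAAACABAAACABAABAABACABABAAACABAABAAACABAABAAACABACABABAAAC ⇒ CAB·ABA·AAC·ABA·AAC·ABA·ABA·ABA·CAB·ABA·AAC·ABA·ABA·ABA·CAB·ABA·AAC·ABA·ABA·AAC·ABA·ABA·AAC·ABA·CAB·ABA·AAC·ABA·AAC·ABA·ABA·ABA·CAB·ABA·AAC·ABA·ABA·AAC·ABA·ABA·ABA·CAB·ABA·AAC·ABA·CAB·ABA·AAC·ABA·AAC·ABA·ABA·ABA·CAB·ABA·AAC·ABA·ABA·ABA·CAB·ABA·AAC·ABA·ABA·AAC·ABA·ABA·AAC·ABA·CAB·ABA·AAC·ABA·AAC·ABA·ABA·ABA·CAB·ABA·AAC·ABA·ABA·AAC·ABA·ABA·ABA·CAB·ABA·AAC·ABA·ABA·AAC·ABA·ABA·ABA·CAB·ABA·AAC·ABA·CAB·ABA·AAC·ABA·AAC·ABA·ABA·ABA·CAB
    A ↦ ABA
    B ↦ AAC
    C ↦ CAB

A->ABA, B->AAC, C->CAB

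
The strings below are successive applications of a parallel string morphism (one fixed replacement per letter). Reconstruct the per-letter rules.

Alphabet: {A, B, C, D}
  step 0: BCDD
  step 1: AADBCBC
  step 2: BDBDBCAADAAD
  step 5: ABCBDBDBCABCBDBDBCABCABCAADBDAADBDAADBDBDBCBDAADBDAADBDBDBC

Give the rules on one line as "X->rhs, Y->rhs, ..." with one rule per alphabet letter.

  step 1 ⇒ step 2: AADBCBC ⇒ BD·BD·BC·A·AD·A·AD
    A ↦ BD
    B ↦ A
    C ↦ AD
    D ↦ BC

A->BD, B->A, C->AD, D->BC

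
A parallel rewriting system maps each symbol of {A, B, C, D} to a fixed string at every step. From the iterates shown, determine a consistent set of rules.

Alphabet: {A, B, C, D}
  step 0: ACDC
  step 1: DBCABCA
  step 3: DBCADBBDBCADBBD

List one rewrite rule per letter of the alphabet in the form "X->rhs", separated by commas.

A->DB, B->D, C->CA, D->B

  step 0 ⇒ step 1: ACDC ⇒ DB·CA·B·CA
    A ↦ DB
    C ↦ CA
    D ↦ B
    B ↦ D  (constrained at step 1)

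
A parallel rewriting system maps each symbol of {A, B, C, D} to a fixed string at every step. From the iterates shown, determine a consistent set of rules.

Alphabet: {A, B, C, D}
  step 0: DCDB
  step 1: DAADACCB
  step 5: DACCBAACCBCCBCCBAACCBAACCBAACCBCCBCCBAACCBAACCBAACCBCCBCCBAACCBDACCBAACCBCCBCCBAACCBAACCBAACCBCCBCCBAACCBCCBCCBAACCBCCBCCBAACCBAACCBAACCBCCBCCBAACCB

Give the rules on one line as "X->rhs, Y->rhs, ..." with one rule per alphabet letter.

  step 0 ⇒ step 1: DCDB ⇒ DA·A·DA·CCB
    B ↦ CCB
    C ↦ A
    D ↦ DA
    A ↦ CCB  (constrained at step 1)

A->CCB, B->CCB, C->A, D->DA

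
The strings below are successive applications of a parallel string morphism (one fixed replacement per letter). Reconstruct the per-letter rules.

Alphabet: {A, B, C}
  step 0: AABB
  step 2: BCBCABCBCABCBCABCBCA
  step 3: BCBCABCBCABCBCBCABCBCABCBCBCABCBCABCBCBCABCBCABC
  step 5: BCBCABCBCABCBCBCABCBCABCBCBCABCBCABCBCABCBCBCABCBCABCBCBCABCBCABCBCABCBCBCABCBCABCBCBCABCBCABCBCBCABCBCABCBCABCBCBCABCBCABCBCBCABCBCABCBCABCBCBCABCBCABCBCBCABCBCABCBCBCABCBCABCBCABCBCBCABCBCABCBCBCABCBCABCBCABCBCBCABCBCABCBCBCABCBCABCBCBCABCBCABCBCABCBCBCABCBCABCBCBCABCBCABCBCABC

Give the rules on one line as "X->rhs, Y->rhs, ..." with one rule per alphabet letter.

A->BC, B->BC, C->BCA

  step 2 ⇒ step 3: BCBCABCBCABCBCABCBCA ⇒ BC·BCA·BC·BCA·BC·BC·BCA·BC·BCA·BC·BC·BCA·BC·BCA·BC·BC·BCA·BC·BCA·BC
    A ↦ BC
    B ↦ BC
    C ↦ BCA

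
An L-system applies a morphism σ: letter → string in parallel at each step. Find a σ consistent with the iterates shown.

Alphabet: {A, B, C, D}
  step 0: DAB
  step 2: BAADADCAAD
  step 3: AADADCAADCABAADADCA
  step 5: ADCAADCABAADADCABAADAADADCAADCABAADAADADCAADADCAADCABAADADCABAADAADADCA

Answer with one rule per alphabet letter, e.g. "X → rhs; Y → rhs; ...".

A->AD, B->A, C->BA, D->CA

  step 2 ⇒ step 3: BAADADCAAD ⇒ A·AD·AD·CA·AD·CA·BA·AD·AD·CA
    A ↦ AD
    B ↦ A
    C ↦ BA
    D ↦ CA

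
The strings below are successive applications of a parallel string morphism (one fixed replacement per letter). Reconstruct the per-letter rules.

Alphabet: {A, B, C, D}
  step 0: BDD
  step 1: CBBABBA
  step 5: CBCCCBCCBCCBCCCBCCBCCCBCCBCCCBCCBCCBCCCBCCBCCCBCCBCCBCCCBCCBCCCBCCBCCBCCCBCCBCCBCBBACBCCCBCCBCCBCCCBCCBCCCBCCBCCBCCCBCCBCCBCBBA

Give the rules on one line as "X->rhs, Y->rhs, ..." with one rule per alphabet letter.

  step 0 ⇒ step 1: BDD ⇒ C·BBA·BBA
    B ↦ C
    D ↦ BBA
    A ↦ D  (constrained at step 1)
    C ↦ CBC  (constrained at step 1)

A->D, B->C, C->CBC, D->BBA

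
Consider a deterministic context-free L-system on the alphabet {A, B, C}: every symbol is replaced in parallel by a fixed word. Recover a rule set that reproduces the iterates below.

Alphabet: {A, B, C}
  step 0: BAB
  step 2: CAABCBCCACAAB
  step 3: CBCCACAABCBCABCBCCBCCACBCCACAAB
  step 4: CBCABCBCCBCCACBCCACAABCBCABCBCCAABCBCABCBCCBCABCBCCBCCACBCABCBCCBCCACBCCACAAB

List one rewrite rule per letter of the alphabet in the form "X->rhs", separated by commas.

A->CA, B->AB, C->CBC

  step 3 ⇒ step 4: CBCCACAABCBCABCBCCBCCACBCCACAAB ⇒ CBC·AB·CBC·CBC·CA·CBC·CA·CA·AB·CBC·AB·CBC·CA·AB·CBC·AB·CBC·CBC·AB·CBC·CBC·CA·CBC·AB·CBC·CBC·CA·CBC·CA·CA·AB
    A ↦ CA
    B ↦ AB
    C ↦ CBC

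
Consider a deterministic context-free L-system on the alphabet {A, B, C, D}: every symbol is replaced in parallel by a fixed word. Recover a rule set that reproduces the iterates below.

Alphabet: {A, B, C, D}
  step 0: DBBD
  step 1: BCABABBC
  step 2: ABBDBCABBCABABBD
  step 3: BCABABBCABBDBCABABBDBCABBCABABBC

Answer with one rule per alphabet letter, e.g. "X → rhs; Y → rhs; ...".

  step 2 ⇒ step 3: ABBDBCABBCABABBD ⇒ BC·AB·AB·BC·AB·BD·BC·AB·AB·BD·BC·AB·BC·AB·AB·BC
    A ↦ BC
    B ↦ AB
    C ↦ BD
    D ↦ BC

A->BC, B->AB, C->BD, D->BC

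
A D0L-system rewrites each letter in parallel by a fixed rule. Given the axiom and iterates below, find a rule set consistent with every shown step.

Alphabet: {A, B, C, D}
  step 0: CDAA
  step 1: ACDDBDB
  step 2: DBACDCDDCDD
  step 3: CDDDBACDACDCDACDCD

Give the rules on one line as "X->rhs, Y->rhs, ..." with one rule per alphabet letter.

A->DB, B->D, C->A, D->CD

  step 2 ⇒ step 3: DBACDCDDCDD ⇒ CD·D·DB·A·CD·A·CD·CD·A·CD·CD
    A ↦ DB
    B ↦ D
    C ↦ A
    D ↦ CD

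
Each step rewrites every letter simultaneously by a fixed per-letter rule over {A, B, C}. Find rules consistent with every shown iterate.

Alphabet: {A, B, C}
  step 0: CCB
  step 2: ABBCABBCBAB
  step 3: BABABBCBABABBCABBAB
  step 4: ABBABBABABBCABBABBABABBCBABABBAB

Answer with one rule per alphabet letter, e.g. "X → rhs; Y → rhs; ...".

  step 3 ⇒ step 4: BABABBCBABABBCABBAB ⇒ AB·B·AB·B·AB·AB·BC·AB·B·AB·B·AB·AB·BC·B·AB·AB·B·AB
    A ↦ B
    B ↦ AB
    C ↦ BC

A->B, B->AB, C->BC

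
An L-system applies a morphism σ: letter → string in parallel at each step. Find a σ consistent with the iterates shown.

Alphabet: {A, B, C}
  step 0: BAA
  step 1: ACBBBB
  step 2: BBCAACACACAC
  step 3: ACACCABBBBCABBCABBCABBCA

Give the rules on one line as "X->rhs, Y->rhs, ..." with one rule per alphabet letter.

  step 2 ⇒ step 3: BBCAACACACAC ⇒ AC·AC·CA·BB·BB·CA·BB·CA·BB·CA·BB·CA
    A ↦ BB
    B ↦ AC
    C ↦ CA

A->BB, B->AC, C->CA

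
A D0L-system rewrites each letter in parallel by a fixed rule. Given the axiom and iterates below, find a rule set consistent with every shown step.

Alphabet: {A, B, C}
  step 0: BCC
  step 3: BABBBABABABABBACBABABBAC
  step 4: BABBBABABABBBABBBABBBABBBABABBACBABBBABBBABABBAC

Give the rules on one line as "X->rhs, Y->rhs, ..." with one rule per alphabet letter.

A->BB, B->BA, C->AC

  step 3 ⇒ step 4: BABBBABABABABBACBABABBAC ⇒ BA·BB·BA·BA·BA·BB·BA·BB·BA·BB·BA·BB·BA·BA·BB·AC·BA·BB·BA·BB·BA·BA·BB·AC
    A ↦ BB
    B ↦ BA
    C ↦ AC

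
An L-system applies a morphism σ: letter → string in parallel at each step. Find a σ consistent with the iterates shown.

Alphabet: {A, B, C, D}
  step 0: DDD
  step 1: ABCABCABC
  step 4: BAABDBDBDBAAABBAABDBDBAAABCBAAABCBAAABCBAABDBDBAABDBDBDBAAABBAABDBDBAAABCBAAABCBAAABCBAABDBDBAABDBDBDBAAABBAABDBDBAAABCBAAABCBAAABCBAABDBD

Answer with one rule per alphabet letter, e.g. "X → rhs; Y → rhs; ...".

A->BD, B->BAA, C->AB, D->ABC

  step 0 ⇒ step 1: DDD ⇒ ABC·ABC·ABC
    D ↦ ABC
    A ↦ BD  (constrained at step 1)
    B ↦ BAA  (constrained at step 1)
    C ↦ AB  (constrained at step 1)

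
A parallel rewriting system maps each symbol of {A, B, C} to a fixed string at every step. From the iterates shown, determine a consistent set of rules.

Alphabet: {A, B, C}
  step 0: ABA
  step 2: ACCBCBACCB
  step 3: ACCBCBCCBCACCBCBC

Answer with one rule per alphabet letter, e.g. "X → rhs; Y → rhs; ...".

  step 2 ⇒ step 3: ACCBCBACCB ⇒ AC·CB·CB·C·CB·C·AC·CB·CB·C
    A ↦ AC
    B ↦ C
    C ↦ CB

A->AC, B->C, C->CB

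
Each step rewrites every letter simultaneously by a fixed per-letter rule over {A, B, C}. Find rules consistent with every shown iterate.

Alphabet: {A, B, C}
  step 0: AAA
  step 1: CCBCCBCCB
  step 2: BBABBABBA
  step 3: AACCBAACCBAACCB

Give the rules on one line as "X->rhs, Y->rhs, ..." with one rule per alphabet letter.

  step 2 ⇒ step 3: BBABBABBA ⇒ A·A·CCB·A·A·CCB·A·A·CCB
    A ↦ CCB
    B ↦ A
  step 1 ⇒ step 2: CCBCCBCCB ⇒ B·B·A·B·B·A·B·B·A
    C ↦ B

A->CCB, B->A, C->B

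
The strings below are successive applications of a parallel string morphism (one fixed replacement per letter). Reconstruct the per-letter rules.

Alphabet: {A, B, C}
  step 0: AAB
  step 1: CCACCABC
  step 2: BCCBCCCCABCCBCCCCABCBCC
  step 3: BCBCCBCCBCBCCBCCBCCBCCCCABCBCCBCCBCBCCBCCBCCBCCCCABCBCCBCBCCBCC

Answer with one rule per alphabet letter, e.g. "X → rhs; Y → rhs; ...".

A->CCA, B->BC, C->BCC

  step 2 ⇒ step 3: BCCBCCCCABCCBCCCCABCBCC ⇒ BC·BCC·BCC·BC·BCC·BCC·BCC·BCC·CCA·BC·BCC·BCC·BC·BCC·BCC·BCC·BCC·CCA·BC·BCC·BC·BCC·BCC
    A ↦ CCA
    B ↦ BC
    C ↦ BCC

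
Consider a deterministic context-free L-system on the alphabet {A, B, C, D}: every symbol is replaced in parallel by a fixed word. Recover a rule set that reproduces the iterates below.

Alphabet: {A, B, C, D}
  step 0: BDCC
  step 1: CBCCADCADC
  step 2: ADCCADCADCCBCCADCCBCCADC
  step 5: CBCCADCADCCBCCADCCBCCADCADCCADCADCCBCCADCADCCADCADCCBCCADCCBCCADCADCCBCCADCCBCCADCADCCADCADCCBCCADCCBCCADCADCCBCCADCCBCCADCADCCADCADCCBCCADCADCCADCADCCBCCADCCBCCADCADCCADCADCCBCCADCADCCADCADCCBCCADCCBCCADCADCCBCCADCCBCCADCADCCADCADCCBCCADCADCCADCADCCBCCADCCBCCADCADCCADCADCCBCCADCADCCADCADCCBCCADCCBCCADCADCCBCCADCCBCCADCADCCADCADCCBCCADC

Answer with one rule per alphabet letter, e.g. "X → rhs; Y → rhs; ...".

A->C, B->C, C->ADC, D->BCC

  step 1 ⇒ step 2: CBCCADCADC ⇒ ADC·C·ADC·ADC·C·BCC·ADC·C·BCC·ADC
    A ↦ C
    B ↦ C
    C ↦ ADC
    D ↦ BCC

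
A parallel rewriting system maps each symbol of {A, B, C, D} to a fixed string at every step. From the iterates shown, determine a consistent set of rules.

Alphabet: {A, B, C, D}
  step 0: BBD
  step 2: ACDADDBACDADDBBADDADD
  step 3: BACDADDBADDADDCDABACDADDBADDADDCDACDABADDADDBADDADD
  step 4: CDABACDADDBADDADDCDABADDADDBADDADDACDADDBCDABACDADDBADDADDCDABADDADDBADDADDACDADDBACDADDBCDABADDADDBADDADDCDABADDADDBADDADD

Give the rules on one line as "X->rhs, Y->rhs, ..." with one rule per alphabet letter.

  step 3 ⇒ step 4: BACDADDBADDADDCDABACDADDBADDADDCDACDABADDADDBADDADD ⇒ CDA·B·ACD·ADD·B·ADD·ADD·CDA·B·ADD·ADD·B·ADD·ADD·ACD·ADD·B·CDA·B·ACD·ADD·B·ADD·ADD·CDA·B·ADD·ADD·B·ADD·ADD·ACD·ADD·B·ACD·ADD·B·CDA·B·ADD·ADD·B·ADD·ADD·CDA·B·ADD·ADD·B·ADD·ADD
    A ↦ B
    B ↦ CDA
    C ↦ ACD
    D ↦ ADD

A->B, B->CDA, C->ACD, D->ADD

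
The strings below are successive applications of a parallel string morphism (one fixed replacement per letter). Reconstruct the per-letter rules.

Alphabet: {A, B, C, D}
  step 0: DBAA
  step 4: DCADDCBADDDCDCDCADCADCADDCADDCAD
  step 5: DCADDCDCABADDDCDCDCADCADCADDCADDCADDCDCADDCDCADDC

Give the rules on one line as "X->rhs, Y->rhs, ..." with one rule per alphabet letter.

A->D, B->BAD, C->A, D->DC

  step 4 ⇒ step 5: DCADDCBADDDCDCDCADCADCADDCADDCAD ⇒ DC·A·D·DC·DC·A·BAD·D·DC·DC·DC·A·DC·A·DC·A·D·DC·A·D·DC·A·D·DC·DC·A·D·DC·DC·A·D·DC
    A ↦ D
    B ↦ BAD
    C ↦ A
    D ↦ DC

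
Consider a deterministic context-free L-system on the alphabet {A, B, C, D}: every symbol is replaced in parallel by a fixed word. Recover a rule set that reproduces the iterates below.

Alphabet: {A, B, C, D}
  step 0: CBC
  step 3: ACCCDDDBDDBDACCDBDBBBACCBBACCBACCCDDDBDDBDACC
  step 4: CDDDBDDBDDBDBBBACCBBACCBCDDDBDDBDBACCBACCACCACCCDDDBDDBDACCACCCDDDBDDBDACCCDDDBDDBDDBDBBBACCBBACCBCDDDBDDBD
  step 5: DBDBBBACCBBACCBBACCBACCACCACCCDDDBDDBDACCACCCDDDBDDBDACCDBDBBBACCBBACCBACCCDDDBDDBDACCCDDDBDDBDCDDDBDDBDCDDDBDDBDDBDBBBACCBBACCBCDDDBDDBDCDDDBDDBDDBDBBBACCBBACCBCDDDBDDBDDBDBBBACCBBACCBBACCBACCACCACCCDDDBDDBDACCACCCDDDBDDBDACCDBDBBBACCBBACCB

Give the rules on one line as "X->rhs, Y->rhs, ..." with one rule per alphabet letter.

  step 4 ⇒ step 5: CDDDBDDBDDBDBBBACCBBACCBCDDDBDDBDBACCBACCACCACCCDDDBDDBDACCACCCDDDBDDBDACCCDDDBDDBDDBDBBBACCBBACCBCDDDBDDBD ⇒ DBD·B·B·B·ACC·B·B·ACC·B·B·ACC·B·ACC·ACC·ACC·CDD·DBD·DBD·ACC·ACC·CDD·DBD·DBD·ACC·DBD·B·B·B·ACC·B·B·ACC·B·ACC·CDD·DBD·DBD·ACC·CDD·DBD·DBD·CDD·DBD·DBD·CDD·DBD·DBD·DBD·B·B·B·ACC·B·B·ACC·B·CDD·DBD·DBD·CDD·DBD·DBD·DBD·B·B·B·ACC·B·B·ACC·B·CDD·DBD·DBD·DBD·B·B·B·ACC·B·B·ACC·B·B·ACC·B·ACC·ACC·ACC·CDD·DBD·DBD·ACC·ACC·CDD·DBD·DBD·ACC·DBD·B·B·B·ACC·B·B·ACC·B
    A ↦ CDD
    B ↦ ACC
    C ↦ DBD
    D ↦ B

A->CDD, B->ACC, C->DBD, D->B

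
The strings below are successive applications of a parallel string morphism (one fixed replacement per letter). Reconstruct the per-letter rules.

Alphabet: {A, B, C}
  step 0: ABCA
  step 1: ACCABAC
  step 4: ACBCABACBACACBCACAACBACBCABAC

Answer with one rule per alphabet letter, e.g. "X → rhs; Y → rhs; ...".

A->AC, B->CA, C->B

  step 0 ⇒ step 1: ABCA ⇒ AC·CA·B·AC
    A ↦ AC
    B ↦ CA
    C ↦ B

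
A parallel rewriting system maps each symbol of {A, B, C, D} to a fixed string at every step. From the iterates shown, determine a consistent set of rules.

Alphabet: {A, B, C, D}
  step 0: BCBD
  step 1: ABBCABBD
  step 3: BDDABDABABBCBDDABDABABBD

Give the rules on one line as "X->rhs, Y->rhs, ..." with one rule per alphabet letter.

  step 0 ⇒ step 1: BCBD ⇒ AB·BC·AB·BD
    B ↦ AB
    C ↦ BC
    D ↦ BD
    A ↦ D  (constrained at step 1)

A->D, B->AB, C->BC, D->BD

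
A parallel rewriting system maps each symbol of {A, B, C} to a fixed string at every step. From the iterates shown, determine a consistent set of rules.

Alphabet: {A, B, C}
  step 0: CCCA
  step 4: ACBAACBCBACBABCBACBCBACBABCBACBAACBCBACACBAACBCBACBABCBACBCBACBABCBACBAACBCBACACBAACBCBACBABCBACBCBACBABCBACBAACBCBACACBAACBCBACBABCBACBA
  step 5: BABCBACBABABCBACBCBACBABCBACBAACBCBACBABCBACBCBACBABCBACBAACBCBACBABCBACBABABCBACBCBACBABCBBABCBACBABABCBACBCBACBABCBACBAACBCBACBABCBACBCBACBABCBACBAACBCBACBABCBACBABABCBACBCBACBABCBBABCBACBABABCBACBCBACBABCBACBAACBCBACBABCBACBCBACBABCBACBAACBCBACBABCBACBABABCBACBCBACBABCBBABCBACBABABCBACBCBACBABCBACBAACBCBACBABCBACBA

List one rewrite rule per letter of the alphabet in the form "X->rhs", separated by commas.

  step 4 ⇒ step 5: ACBAACBCBACBABCBACBCBACBABCBACBAACBCBACACBAACBCBACBABCBACBCBACBABCBACBAACBCBACACBAACBCBACBABCBACBCBACBABCBACBAACBCBACACBAACBCBACBABCBACBA ⇒ BA·BCB·AC·BA·BA·BCB·AC·BCB·AC·BA·BCB·AC·BA·AC·BCB·AC·BA·BCB·AC·BCB·AC·BA·BCB·AC·BA·AC·BCB·AC·BA·BCB·AC·BA·BA·BCB·AC·BCB·AC·BA·BCB·BA·BCB·AC·BA·BA·BCB·AC·BCB·AC·BA·BCB·AC·BA·AC·BCB·AC·BA·BCB·AC·BCB·AC·BA·BCB·AC·BA·AC·BCB·AC·BA·BCB·AC·BA·BA·BCB·AC·BCB·AC·BA·BCB·BA·BCB·AC·BA·BA·BCB·AC·BCB·AC·BA·BCB·AC·BA·AC·BCB·AC·BA·BCB·AC·BCB·AC·BA·BCB·AC·BA·AC·BCB·AC·BA·BCB·AC·BA·BA·BCB·AC·BCB·AC·BA·BCB·BA·BCB·AC·BA·BA·BCB·AC·BCB·AC·BA·BCB·AC·BA·AC·BCB·AC·BA·BCB·AC·BA
    A ↦ BA
    B ↦ AC
    C ↦ BCB

A->BA, B->AC, C->BCB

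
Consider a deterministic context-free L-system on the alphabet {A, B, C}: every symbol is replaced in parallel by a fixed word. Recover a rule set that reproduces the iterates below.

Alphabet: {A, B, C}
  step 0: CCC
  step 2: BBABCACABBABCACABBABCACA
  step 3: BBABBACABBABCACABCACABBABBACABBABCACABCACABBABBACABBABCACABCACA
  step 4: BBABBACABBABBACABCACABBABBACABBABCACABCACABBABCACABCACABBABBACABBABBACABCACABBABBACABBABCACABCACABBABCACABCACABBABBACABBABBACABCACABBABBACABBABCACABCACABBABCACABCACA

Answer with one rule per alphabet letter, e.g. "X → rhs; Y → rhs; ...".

A->CA, B->BBA, C->BCA

  step 3 ⇒ step 4: BBABBACABBABCACABCACABBABBACABBABCACABCACABBABBACABBABCACABCACA ⇒ BBA·BBA·CA·BBA·BBA·CA·BCA·CA·BBA·BBA·CA·BBA·BCA·CA·BCA·CA·BBA·BCA·CA·BCA·CA·BBA·BBA·CA·BBA·BBA·CA·BCA·CA·BBA·BBA·CA·BBA·BCA·CA·BCA·CA·BBA·BCA·CA·BCA·CA·BBA·BBA·CA·BBA·BBA·CA·BCA·CA·BBA·BBA·CA·BBA·BCA·CA·BCA·CA·BBA·BCA·CA·BCA·CA
    A ↦ CA
    B ↦ BBA
    C ↦ BCA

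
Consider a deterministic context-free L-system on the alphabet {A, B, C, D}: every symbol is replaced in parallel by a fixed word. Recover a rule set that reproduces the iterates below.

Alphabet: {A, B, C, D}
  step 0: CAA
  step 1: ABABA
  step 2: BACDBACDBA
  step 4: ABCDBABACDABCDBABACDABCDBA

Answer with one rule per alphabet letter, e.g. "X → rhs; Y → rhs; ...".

  step 1 ⇒ step 2: ABABA ⇒ BA·CD·BA·CD·BA
    A ↦ BA
    B ↦ CD
  step 0 ⇒ step 1: CAA ⇒ A·BA·BA
    C ↦ A
    D ↦ B  (constrained at step 2)

A->BA, B->CD, C->A, D->B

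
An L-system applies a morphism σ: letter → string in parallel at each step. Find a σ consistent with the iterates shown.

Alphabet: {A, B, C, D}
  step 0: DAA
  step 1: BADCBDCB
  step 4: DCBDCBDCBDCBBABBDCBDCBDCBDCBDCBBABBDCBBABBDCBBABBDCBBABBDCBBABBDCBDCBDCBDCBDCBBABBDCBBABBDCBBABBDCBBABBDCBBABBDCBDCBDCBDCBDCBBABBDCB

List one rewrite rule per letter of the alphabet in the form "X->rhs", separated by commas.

  step 0 ⇒ step 1: DAA ⇒ BA·DCB·DCB
    A ↦ DCB
    D ↦ BA
    B ↦ DCB  (constrained at step 1)
    C ↦ BB  (constrained at step 1)

A->DCB, B->DCB, C->BB, D->BA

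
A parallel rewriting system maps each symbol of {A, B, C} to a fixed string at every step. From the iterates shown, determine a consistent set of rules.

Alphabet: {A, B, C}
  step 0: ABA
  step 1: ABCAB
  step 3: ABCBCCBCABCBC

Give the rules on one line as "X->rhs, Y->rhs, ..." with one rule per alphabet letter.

  step 0 ⇒ step 1: ABA ⇒ AB·C·AB
    A ↦ AB
    B ↦ C
    C ↦ BC  (constrained at step 1)

A->AB, B->C, C->BC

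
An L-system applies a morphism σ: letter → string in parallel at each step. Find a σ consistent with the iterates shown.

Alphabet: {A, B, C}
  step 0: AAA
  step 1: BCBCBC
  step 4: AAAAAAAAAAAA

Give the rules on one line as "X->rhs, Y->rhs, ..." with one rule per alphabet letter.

  step 0 ⇒ step 1: AAA ⇒ BC·BC·BC
    A ↦ BC
    B ↦ A  (constrained at step 1)
    C ↦ A  (constrained at step 1)

A->BC, B->A, C->A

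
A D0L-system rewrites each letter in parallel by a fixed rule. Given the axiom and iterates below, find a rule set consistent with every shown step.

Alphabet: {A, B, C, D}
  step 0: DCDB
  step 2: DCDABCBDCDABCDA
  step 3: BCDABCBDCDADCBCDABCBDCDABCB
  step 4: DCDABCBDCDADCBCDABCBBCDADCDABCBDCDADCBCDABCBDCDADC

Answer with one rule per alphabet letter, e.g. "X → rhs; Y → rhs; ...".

A->B, B->DC, C->DA, D->BC

  step 3 ⇒ step 4: BCDABCBDCDADCBCDABCBDCDABCB ⇒ DC·DA·BC·B·DC·DA·DC·BC·DA·BC·B·BC·DA·DC·DA·BC·B·DC·DA·DC·BC·DA·BC·B·DC·DA·DC
    A ↦ B
    B ↦ DC
    C ↦ DA
    D ↦ BC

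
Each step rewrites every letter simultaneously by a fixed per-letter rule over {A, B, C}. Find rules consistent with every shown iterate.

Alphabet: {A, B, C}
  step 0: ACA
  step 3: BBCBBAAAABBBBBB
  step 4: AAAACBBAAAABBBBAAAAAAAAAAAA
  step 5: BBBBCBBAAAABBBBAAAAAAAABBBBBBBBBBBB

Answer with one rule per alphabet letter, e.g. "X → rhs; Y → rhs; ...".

  step 4 ⇒ step 5: AAAACBBAAAABBBBAAAAAAAAAAAA ⇒ B·B·B·B·CBB·AA·AA·B·B·B·B·AA·AA·AA·AA·B·B·B·B·B·B·B·B·B·B·B·B
    A ↦ B
    B ↦ AA
    C ↦ CBB

A->B, B->AA, C->CBB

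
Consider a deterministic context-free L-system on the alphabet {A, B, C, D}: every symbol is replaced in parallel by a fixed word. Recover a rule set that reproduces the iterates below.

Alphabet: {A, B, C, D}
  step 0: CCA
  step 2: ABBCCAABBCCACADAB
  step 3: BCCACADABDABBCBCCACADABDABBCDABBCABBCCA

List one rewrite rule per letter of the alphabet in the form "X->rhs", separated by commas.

A->BC, B->CA, C->DAB, D->AB

  step 2 ⇒ step 3: ABBCCAABBCCACADAB ⇒ BC·CA·CA·DAB·DAB·BC·BC·CA·CA·DAB·DAB·BC·DAB·BC·AB·BC·CA
    A ↦ BC
    B ↦ CA
    C ↦ DAB
    D ↦ AB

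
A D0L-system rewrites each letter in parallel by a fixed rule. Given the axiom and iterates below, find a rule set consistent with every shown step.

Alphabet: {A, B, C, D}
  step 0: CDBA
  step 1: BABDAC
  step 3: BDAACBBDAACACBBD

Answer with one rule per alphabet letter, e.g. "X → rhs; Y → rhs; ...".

  step 0 ⇒ step 1: CDBA ⇒ B·A·BD·AC
    A ↦ AC
    B ↦ BD
    C ↦ B
    D ↦ A

A->AC, B->BD, C->B, D->A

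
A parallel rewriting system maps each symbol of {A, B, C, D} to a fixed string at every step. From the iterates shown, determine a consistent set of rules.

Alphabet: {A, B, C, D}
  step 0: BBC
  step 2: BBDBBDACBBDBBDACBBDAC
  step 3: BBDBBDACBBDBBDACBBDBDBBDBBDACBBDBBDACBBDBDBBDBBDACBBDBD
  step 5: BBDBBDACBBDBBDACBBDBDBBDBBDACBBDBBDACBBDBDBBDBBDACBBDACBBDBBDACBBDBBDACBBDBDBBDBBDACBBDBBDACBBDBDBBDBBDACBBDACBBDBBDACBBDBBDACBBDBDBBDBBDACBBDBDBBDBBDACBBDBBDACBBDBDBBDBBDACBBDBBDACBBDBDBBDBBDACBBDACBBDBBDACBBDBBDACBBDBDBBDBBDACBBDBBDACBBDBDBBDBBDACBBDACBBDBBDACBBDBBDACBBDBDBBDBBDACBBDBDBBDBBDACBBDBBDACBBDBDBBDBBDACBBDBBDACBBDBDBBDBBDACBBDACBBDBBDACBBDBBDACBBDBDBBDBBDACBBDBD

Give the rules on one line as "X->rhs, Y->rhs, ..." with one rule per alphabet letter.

A->BBD, B->BBD, C->BD, D->AC

  step 2 ⇒ step 3: BBDBBDACBBDBBDACBBDAC ⇒ BBD·BBD·AC·BBD·BBD·AC·BBD·BD·BBD·BBD·AC·BBD·BBD·AC·BBD·BD·BBD·BBD·AC·BBD·BD
    A ↦ BBD
    B ↦ BBD
    C ↦ BD
    D ↦ AC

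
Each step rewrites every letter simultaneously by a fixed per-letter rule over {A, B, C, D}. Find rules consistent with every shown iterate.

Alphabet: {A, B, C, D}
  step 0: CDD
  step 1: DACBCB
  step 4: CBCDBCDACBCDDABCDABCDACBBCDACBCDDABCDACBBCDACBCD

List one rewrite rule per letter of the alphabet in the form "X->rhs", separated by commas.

  step 0 ⇒ step 1: CDD ⇒ DA·CB·CB
    C ↦ DA
    D ↦ CB
    A ↦ CD  (constrained at step 1)
    B ↦ BC  (constrained at step 1)

A->CD, B->BC, C->DA, D->CB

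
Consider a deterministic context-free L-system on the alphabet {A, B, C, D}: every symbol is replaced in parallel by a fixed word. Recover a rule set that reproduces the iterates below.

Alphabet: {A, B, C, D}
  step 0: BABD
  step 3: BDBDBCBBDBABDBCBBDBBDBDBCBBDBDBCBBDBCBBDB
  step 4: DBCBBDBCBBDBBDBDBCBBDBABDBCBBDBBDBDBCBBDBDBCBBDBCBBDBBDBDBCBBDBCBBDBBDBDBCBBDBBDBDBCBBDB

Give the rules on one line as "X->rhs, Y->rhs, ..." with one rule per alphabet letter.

A->AB, B->DB, C->B, D->CBB

  step 3 ⇒ step 4: BDBDBCBBDBABDBCBBDBBDBDBCBBDBDBCBBDBCBBDB ⇒ DB·CBB·DB·CBB·DB·B·DB·DB·CBB·DB·AB·DB·CBB·DB·B·DB·DB·CBB·DB·DB·CBB·DB·CBB·DB·B·DB·DB·CBB·DB·CBB·DB·B·DB·DB·CBB·DB·B·DB·DB·CBB·DB
    A ↦ AB
    B ↦ DB
    C ↦ B
    D ↦ CBB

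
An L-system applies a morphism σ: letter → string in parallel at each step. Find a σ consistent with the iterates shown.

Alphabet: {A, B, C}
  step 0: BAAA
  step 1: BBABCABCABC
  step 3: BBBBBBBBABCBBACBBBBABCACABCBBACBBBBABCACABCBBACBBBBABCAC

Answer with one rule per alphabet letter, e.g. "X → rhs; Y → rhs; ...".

  step 0 ⇒ step 1: BAAA ⇒ BB·ABC·ABC·ABC
    A ↦ ABC
    B ↦ BB
    C ↦ AC  (constrained at step 1)

A->ABC, B->BB, C->AC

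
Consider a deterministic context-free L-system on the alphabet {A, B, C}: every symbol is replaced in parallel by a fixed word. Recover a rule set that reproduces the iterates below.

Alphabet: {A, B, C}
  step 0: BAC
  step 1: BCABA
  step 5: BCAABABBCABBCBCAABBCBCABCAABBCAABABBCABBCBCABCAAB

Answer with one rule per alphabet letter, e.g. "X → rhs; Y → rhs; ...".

  step 0 ⇒ step 1: BAC ⇒ BC·AB·A
    A ↦ AB
    B ↦ BC
    C ↦ A

A->AB, B->BC, C->A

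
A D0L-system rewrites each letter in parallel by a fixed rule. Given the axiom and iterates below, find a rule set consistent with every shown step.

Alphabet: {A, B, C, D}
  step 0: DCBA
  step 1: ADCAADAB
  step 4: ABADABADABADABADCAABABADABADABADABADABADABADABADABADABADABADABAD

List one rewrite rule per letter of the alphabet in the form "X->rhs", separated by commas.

A->AB, B->AD, C->CA, D->AD

  step 0 ⇒ step 1: DCBA ⇒ AD·CA·AD·AB
    A ↦ AB
    B ↦ AD
    C ↦ CA
    D ↦ AD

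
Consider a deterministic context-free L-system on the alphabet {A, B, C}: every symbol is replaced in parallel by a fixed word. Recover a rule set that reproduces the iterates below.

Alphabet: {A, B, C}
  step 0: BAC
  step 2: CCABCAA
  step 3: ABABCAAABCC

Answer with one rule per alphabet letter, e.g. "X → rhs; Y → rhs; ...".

  step 2 ⇒ step 3: CCABCAA ⇒ AB·AB·C·AA·AB·C·C
    A ↦ C
    B ↦ AA
    C ↦ AB

A->C, B->AA, C->AB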